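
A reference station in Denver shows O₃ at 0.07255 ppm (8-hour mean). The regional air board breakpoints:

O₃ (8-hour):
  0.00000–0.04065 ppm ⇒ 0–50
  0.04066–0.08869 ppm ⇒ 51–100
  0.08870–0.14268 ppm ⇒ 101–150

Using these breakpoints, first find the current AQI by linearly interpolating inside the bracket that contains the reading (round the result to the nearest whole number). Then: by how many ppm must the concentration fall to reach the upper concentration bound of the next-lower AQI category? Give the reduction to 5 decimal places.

O₃: 0.07255 lies in 0.04066–0.08869, so I_lo=51, I_hi=100, C_lo=0.04066, C_hi=0.08869.
(100−51)/(0.08869−0.04066) × (0.07255−0.04066) + 51 = 49/0.04803 × 0.03189 + 51 ≈ 83.53 → 84.
Current AQI 84 is in the Moderate range (51–100). The next-lower category tops out at AQI 50, whose upper concentration bound is 0.04065 ppm.
Reduction needed = 0.07255 − 0.04065 = 0.03190 ppm.

0.03190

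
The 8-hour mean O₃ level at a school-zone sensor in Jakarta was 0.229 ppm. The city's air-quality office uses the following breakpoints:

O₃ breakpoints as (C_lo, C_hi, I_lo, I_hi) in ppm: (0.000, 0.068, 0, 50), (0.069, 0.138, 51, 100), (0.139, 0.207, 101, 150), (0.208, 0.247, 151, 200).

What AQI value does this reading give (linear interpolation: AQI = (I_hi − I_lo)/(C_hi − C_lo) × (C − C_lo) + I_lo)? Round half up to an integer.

O₃: 0.229 lies in 0.208–0.247, so I_lo=151, I_hi=200, C_lo=0.208, C_hi=0.247.
(200−151)/(0.247−0.208) × (0.229−0.208) + 151 = 49/0.039 × 0.021 + 151 ≈ 177.38 → 177.
AQI 177 falls in the Unhealthy category.

177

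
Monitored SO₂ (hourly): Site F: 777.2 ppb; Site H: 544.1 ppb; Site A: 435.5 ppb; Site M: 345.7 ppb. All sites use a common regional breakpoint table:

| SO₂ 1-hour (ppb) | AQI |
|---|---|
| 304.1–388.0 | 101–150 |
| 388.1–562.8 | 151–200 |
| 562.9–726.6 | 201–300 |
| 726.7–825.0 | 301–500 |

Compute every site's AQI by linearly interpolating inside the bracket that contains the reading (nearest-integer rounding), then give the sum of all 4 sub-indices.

887

Site F: row 726.7–825.0 (AQI 301–500). (500−301)·(777.2−726.7)/(825.0−726.7) + 301 = 199·50.5/98.3 + 301 ≈ 403.23 → 403.
Site H 544.1: bracket 388.1–562.8 → index 151–200; slope 49/174.7, offset 156.0.
AQI = 151 + 49/174.7·156.0 ≈ 194.76 ⇒ 195.
Site A 435.5: bracket 388.1–562.8 → index 151–200; slope 49/174.7, offset 47.4.
AQI = 151 + 49/174.7·47.4 ≈ 164.29 ⇒ 164.
Site M: row 304.1–388.0 (AQI 101–150). (150−101)·(345.7−304.1)/(388.0−304.1) + 101 = 49·41.6/83.9 + 101 ≈ 125.30 → 125.
AQIs: Site F=403, Site H=195, Site A=164, Site M=125. Sum = 403 + 195 + 164 + 125 = 887.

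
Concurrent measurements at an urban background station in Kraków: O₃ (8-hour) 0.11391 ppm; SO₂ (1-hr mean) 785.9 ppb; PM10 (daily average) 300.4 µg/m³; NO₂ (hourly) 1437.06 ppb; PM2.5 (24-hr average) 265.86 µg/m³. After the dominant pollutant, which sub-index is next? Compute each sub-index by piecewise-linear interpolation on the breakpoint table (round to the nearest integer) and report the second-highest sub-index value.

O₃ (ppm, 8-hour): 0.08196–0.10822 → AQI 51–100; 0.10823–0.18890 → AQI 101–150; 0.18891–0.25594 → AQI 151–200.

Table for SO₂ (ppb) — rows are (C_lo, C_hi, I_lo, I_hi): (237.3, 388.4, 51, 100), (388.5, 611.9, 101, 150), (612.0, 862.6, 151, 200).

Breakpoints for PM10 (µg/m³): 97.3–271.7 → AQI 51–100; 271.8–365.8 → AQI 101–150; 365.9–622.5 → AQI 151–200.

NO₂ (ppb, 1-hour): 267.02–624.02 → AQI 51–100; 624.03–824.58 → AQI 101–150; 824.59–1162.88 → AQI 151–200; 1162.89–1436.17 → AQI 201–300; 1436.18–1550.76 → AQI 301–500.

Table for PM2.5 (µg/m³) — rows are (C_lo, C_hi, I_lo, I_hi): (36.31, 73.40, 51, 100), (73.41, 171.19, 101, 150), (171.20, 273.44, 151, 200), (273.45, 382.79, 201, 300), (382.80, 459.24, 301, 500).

O₃: 0.11391 ∈ [0.10823, 0.18890] ↔ index [101, 150].
101 + (0.11391−0.10823)·(150−101)/(0.18890−0.10823) = 101 + 0.00568·49/0.08067 ≈ 104.45, so AQI = 104.
SO₂: 785.9 lies in 612.0–862.6, so I_lo=151, I_hi=200, C_lo=612.0, C_hi=862.6.
(200−151)/(862.6−612.0) × (785.9−612.0) + 151 = 49/250.6 × 173.9 + 151 ≈ 185.00 → 185.
PM10: 300.4 ∈ [271.8, 365.8] ↔ index [101, 150].
101 + (300.4−271.8)·(150−101)/(365.8−271.8) = 101 + 28.6·49/94.0 ≈ 115.91, so AQI = 116.
NO₂ 1437.06: bracket 1436.18–1550.76 → index 301–500; slope 199/114.58, offset 0.88.
AQI = 301 + 199/114.58·0.88 ≈ 302.53 ⇒ 303.
PM2.5: row 171.20–273.44 (AQI 151–200). (200−151)·(265.86−171.20)/(273.44−171.20) + 151 = 49·94.66/102.24 + 151 ≈ 196.37 → 196.
Sub-indices: O₃→104, SO₂→185, PM10→116, NO₂→303, PM2.5→196. Ranked high→low: 303, 196, 185, 116, 104. Second-highest sub-index = 196.

196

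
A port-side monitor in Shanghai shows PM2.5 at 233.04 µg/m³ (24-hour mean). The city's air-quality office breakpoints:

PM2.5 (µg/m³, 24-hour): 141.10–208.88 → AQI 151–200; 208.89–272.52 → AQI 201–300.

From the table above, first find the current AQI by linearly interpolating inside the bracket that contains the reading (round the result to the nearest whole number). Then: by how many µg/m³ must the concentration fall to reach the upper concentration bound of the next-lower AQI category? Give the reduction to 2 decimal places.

24.16

PM2.5: 233.04 lies in 208.89–272.52, so I_lo=201, I_hi=300, C_lo=208.89, C_hi=272.52.
(300−201)/(272.52−208.89) × (233.04−208.89) + 201 = 99/63.63 × 24.15 + 201 ≈ 238.57 → 239.
Current AQI 239 is in the Very Unhealthy range (201–300). The next-lower category tops out at AQI 200, whose upper concentration bound is 208.88 µg/m³.
Reduction needed = 233.04 − 208.88 = 24.16 µg/m³.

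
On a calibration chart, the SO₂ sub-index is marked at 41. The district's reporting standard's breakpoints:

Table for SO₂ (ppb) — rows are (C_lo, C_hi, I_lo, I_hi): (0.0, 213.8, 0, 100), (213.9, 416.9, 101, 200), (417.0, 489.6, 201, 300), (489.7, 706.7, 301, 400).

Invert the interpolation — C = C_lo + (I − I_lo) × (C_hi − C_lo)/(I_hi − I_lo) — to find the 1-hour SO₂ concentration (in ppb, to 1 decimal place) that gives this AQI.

87.7

AQI 41 lies in the 0–100 band, which corresponds to 0.0–213.8 ppb.
C = 0.0 + (41−0)×(213.8−0.0)/(100−0) = 0.0 + 41×213.8/100 ≈ 87.658 ppb → 87.7 ppb to 1 dp.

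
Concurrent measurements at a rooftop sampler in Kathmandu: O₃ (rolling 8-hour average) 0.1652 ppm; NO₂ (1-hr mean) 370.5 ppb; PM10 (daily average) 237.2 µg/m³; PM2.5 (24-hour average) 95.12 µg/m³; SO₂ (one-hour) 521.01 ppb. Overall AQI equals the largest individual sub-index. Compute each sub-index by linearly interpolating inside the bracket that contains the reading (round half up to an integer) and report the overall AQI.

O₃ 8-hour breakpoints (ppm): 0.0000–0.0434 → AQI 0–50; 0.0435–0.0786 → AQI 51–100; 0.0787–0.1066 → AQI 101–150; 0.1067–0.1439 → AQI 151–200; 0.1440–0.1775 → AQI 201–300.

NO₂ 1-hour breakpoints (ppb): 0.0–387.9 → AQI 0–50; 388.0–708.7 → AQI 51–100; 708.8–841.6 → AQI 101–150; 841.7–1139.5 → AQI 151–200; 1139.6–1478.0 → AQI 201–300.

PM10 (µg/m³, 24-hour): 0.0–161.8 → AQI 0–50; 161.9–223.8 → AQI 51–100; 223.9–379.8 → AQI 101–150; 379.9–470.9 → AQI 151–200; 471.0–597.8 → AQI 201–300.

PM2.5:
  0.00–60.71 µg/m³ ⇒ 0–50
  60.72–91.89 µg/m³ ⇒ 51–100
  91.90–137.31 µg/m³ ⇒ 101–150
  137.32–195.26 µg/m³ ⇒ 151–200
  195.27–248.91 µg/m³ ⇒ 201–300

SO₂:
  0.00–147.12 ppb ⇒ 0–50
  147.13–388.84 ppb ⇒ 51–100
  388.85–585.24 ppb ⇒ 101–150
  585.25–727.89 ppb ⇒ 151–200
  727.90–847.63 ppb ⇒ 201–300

264

O₃ 0.1652: bracket 0.1440–0.1775 → index 201–300; slope 99/0.0335, offset 0.0212.
AQI = 201 + 99/0.0335·0.0212 ≈ 263.65 ⇒ 264.
NO₂: row 0.0–387.9 (AQI 0–50). (50−0)·(370.5−0.0)/(387.9−0.0) + 0 = 50·370.5/387.9 + 0 ≈ 47.76 → 48.
PM10: 237.2 lies in 223.9–379.8, so I_lo=101, I_hi=150, C_lo=223.9, C_hi=379.8.
(150−101)/(379.8−223.9) × (237.2−223.9) + 101 = 49/155.9 × 13.3 + 101 ≈ 105.18 → 105.
PM2.5: 95.12 lies in 91.90–137.31, so I_lo=101, I_hi=150, C_lo=91.90, C_hi=137.31.
(150−101)/(137.31−91.90) × (95.12−91.90) + 101 = 49/45.41 × 3.22 + 101 ≈ 104.47 → 104.
SO₂ 521.01: bracket 388.85–585.24 → index 101–150; slope 49/196.39, offset 132.16.
AQI = 101 + 49/196.39·132.16 ≈ 133.97 ⇒ 134.
Sub-indices: O₃→264, NO₂→48, PM10→105, PM2.5→104, SO₂→134. Overall AQI = max = 264; dominant pollutant is O₃.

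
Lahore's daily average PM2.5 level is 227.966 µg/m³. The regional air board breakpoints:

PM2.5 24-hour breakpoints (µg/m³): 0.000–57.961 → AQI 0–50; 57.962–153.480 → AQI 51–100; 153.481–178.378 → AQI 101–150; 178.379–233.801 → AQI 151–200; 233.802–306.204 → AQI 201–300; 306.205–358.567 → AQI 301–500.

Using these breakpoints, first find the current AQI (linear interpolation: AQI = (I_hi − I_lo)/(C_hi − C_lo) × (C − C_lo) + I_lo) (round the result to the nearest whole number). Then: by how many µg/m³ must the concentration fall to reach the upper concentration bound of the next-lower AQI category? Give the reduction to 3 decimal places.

PM2.5 227.966: bracket 178.379–233.801 → index 151–200; slope 49/55.422, offset 49.587.
AQI = 151 + 49/55.422·49.587 ≈ 194.84 ⇒ 195.
Current AQI 195 is in the Unhealthy range (151–200). The next-lower category tops out at AQI 150, whose upper concentration bound is 178.378 µg/m³.
Reduction needed = 227.966 − 178.378 = 49.588 µg/m³.

49.588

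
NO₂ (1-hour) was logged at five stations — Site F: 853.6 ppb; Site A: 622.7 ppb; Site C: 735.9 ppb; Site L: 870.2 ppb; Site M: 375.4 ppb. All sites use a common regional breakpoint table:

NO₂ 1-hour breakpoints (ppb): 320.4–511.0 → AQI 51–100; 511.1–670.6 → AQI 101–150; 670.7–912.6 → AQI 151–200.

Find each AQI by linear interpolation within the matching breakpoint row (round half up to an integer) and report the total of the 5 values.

Site F: 853.6 lies in 670.7–912.6, so I_lo=151, I_hi=200, C_lo=670.7, C_hi=912.6.
(200−151)/(912.6−670.7) × (853.6−670.7) + 151 = 49/241.9 × 182.9 + 151 ≈ 188.05 → 188.
Site A: row 511.1–670.6 (AQI 101–150). (150−101)·(622.7−511.1)/(670.6−511.1) + 101 = 49·111.6/159.5 + 101 ≈ 135.28 → 135.
Site C: 735.9 ∈ [670.7, 912.6] ↔ index [151, 200].
151 + (735.9−670.7)·(200−151)/(912.6−670.7) = 151 + 65.2·49/241.9 ≈ 164.21, so AQI = 164.
Site L: 870.2 lies in 670.7–912.6, so I_lo=151, I_hi=200, C_lo=670.7, C_hi=912.6.
(200−151)/(912.6−670.7) × (870.2−670.7) + 151 = 49/241.9 × 199.5 + 151 ≈ 191.41 → 191.
Site M 375.4: bracket 320.4–511.0 → index 51–100; slope 49/190.6, offset 55.0.
AQI = 51 + 49/190.6·55.0 ≈ 65.14 ⇒ 65.
AQIs: Site F=188, Site A=135, Site C=164, Site L=191, Site M=65. Sum = 188 + 135 + 164 + 191 + 65 = 743.

743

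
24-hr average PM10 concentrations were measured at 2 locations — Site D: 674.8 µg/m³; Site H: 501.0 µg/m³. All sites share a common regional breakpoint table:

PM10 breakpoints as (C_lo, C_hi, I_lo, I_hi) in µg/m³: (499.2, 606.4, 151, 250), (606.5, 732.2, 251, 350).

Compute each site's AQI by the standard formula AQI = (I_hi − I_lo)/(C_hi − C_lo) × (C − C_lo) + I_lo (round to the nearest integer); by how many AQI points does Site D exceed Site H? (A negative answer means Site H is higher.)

152

Site D 674.8: bracket 606.5–732.2 → index 251–350; slope 99/125.7, offset 68.3.
AQI = 251 + 99/125.7·68.3 ≈ 304.79 ⇒ 305.
Site H: row 499.2–606.4 (AQI 151–250). (250−151)·(501.0−499.2)/(606.4−499.2) + 151 = 99·1.8/107.2 + 151 ≈ 152.66 → 153.
AQIs: Site D=305, Site H=153. Site D (305) − Site H (153) = 152.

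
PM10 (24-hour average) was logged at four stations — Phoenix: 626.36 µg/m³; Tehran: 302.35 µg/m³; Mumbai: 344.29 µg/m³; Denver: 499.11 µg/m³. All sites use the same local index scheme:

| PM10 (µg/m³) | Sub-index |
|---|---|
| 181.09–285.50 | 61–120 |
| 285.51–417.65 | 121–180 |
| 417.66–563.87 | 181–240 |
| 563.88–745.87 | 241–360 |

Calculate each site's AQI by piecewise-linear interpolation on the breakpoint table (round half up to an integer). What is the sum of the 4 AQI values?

772

Phoenix: row 563.88–745.87 (AQI 241–360). (360−241)·(626.36−563.88)/(745.87−563.88) + 241 = 119·62.48/181.99 + 241 ≈ 281.85 → 282.
Tehran: 302.35 lies in 285.51–417.65, so I_lo=121, I_hi=180, C_lo=285.51, C_hi=417.65.
(180−121)/(417.65−285.51) × (302.35−285.51) + 121 = 59/132.14 × 16.84 + 121 ≈ 128.52 → 129.
Mumbai: 344.29 lies in 285.51–417.65, so I_lo=121, I_hi=180, C_lo=285.51, C_hi=417.65.
(180−121)/(417.65−285.51) × (344.29−285.51) + 121 = 59/132.14 × 58.78 + 121 ≈ 147.25 → 147.
Denver: row 417.66–563.87 (AQI 181–240). (240−181)·(499.11−417.66)/(563.87−417.66) + 181 = 59·81.45/146.21 + 181 ≈ 213.87 → 214.
AQIs: Phoenix=282, Tehran=129, Mumbai=147, Denver=214. Sum = 282 + 129 + 147 + 214 = 772.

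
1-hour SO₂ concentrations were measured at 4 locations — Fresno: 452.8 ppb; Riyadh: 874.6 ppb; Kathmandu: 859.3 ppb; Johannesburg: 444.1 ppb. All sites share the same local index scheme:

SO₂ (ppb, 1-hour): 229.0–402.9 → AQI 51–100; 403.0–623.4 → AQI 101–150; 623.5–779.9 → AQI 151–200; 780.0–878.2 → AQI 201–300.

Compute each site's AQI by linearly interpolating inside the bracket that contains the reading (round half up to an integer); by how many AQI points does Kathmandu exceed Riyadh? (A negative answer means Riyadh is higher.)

-15

Fresno 452.8: bracket 403.0–623.4 → index 101–150; slope 49/220.4, offset 49.8.
AQI = 101 + 49/220.4·49.8 ≈ 112.07 ⇒ 112.
Riyadh 874.6: bracket 780.0–878.2 → index 201–300; slope 99/98.2, offset 94.6.
AQI = 201 + 99/98.2·94.6 ≈ 296.37 ⇒ 296.
Kathmandu: 859.3 ∈ [780.0, 878.2] ↔ index [201, 300].
201 + (859.3−780.0)·(300−201)/(878.2−780.0) = 201 + 79.3·99/98.2 ≈ 280.95, so AQI = 281.
Johannesburg: row 403.0–623.4 (AQI 101–150). (150−101)·(444.1−403.0)/(623.4−403.0) + 101 = 49·41.1/220.4 + 101 ≈ 110.14 → 110.
AQIs: Fresno=112, Riyadh=296, Kathmandu=281, Johannesburg=110. Kathmandu (281) − Riyadh (296) = -15.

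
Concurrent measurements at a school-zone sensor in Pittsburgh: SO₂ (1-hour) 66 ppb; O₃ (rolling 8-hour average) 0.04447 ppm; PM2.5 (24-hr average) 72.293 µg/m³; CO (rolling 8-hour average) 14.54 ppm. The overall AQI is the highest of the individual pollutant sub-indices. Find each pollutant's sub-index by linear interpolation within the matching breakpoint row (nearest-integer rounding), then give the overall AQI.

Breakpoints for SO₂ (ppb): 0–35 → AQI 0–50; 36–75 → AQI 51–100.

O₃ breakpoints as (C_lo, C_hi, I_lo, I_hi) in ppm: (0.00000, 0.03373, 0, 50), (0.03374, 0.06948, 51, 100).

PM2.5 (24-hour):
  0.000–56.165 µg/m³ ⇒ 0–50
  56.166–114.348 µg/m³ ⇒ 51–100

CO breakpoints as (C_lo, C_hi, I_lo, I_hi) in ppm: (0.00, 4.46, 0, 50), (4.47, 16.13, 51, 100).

93

SO₂ 66: bracket 36–75 → index 51–100; slope 49/39, offset 30.
AQI = 51 + 49/39·30 ≈ 88.69 ⇒ 89.
O₃: 0.04447 ∈ [0.03374, 0.06948] ↔ index [51, 100].
51 + (0.04447−0.03374)·(100−51)/(0.06948−0.03374) = 51 + 0.01073·49/0.03574 ≈ 65.71, so AQI = 66.
PM2.5: row 56.166–114.348 (AQI 51–100). (100−51)·(72.293−56.166)/(114.348−56.166) + 51 = 49·16.127/58.182 + 51 ≈ 64.58 → 65.
CO 14.54: bracket 4.47–16.13 → index 51–100; slope 49/11.66, offset 10.07.
AQI = 51 + 49/11.66·10.07 ≈ 93.32 ⇒ 93.
Sub-indices: SO₂→89, O₃→66, PM2.5→65, CO→93. Overall AQI = max = 93; dominant pollutant is CO.
AQI 93: Moderate.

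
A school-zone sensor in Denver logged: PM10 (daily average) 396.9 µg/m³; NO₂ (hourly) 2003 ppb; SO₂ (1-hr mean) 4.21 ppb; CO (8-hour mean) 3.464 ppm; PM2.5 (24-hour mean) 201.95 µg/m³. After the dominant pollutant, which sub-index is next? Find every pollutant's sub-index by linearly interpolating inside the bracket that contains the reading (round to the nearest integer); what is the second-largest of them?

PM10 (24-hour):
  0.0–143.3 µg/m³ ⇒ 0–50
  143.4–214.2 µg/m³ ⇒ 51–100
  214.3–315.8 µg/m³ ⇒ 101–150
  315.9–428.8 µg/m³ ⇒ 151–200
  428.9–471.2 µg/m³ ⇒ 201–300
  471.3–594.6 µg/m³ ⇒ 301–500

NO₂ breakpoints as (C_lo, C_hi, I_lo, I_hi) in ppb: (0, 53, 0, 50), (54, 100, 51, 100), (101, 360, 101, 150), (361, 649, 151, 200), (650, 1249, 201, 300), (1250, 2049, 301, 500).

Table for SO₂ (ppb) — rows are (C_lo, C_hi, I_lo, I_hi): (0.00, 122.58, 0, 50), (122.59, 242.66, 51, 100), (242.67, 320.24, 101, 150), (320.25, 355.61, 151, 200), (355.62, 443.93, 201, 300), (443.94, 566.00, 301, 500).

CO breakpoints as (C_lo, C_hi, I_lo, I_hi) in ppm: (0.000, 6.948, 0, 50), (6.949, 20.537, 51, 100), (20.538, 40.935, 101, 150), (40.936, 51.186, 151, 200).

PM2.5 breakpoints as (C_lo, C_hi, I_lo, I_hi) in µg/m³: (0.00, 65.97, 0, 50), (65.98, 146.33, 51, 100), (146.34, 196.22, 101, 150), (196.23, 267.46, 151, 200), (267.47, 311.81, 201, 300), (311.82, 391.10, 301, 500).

186

PM10: 396.9 ∈ [315.9, 428.8] ↔ index [151, 200].
151 + (396.9−315.9)·(200−151)/(428.8−315.9) = 151 + 81.0·49/112.9 ≈ 186.16, so AQI = 186.
NO₂: 2003 ∈ [1250, 2049] ↔ index [301, 500].
301 + (2003−1250)·(500−301)/(2049−1250) = 301 + 753·199/799 ≈ 488.54, so AQI = 489.
SO₂: 4.21 lies in 0.00–122.58, so I_lo=0, I_hi=50, C_lo=0.00, C_hi=122.58.
(50−0)/(122.58−0.00) × (4.21−0.00) + 0 = 50/122.58 × 4.21 + 0 ≈ 1.72 → 2.
CO: 3.464 ∈ [0.000, 6.948] ↔ index [0, 50].
0 + (3.464−0.000)·(50−0)/(6.948−0.000) = 0 + 3.464·50/6.948 ≈ 24.93, so AQI = 25.
PM2.5: 201.95 lies in 196.23–267.46, so I_lo=151, I_hi=200, C_lo=196.23, C_hi=267.46.
(200−151)/(267.46−196.23) × (201.95−196.23) + 151 = 49/71.23 × 5.72 + 151 ≈ 154.93 → 155.
Sub-indices: PM10→186, NO₂→489, SO₂→2, CO→25, PM2.5→155. Ranked high→low: 489, 186, 155, 25, 2. Second-highest sub-index = 186.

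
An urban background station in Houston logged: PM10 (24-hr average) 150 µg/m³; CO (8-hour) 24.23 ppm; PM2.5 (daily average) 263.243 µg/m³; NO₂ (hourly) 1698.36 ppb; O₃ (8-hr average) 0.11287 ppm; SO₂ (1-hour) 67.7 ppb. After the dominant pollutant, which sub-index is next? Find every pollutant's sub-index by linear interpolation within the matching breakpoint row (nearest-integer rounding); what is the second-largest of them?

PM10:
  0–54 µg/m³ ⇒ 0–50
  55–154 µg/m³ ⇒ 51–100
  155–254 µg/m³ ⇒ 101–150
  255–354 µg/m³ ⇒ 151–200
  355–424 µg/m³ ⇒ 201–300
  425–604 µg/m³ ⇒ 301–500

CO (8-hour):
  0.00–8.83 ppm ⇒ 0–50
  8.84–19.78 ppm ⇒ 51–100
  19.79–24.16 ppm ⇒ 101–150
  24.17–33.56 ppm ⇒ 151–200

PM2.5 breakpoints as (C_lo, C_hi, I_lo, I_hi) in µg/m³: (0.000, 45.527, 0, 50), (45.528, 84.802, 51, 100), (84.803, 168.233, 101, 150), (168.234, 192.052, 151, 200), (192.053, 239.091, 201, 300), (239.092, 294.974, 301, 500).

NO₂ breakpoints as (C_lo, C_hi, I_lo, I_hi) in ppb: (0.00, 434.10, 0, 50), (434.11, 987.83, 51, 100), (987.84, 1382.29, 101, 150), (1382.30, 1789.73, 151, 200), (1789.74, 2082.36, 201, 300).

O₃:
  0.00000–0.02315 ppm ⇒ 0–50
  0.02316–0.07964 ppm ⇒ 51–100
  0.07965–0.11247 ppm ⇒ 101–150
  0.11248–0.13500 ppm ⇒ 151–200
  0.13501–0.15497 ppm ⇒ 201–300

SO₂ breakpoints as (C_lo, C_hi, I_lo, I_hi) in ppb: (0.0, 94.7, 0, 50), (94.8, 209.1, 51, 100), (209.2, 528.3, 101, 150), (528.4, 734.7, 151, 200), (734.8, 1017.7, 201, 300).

PM10: row 55–154 (AQI 51–100). (100−51)·(150−55)/(154−55) + 51 = 49·95/99 + 51 ≈ 98.02 → 98.
CO: 24.23 lies in 24.17–33.56, so I_lo=151, I_hi=200, C_lo=24.17, C_hi=33.56.
(200−151)/(33.56−24.17) × (24.23−24.17) + 151 = 49/9.39 × 0.06 + 151 ≈ 151.31 → 151.
PM2.5: row 239.092–294.974 (AQI 301–500). (500−301)·(263.243−239.092)/(294.974−239.092) + 301 = 199·24.151/55.882 + 301 ≈ 387.00 → 387.
NO₂: row 1382.30–1789.73 (AQI 151–200). (200−151)·(1698.36−1382.30)/(1789.73−1382.30) + 151 = 49·316.06/407.43 + 151 ≈ 189.01 → 189.
O₃: 0.11287 ∈ [0.11248, 0.13500] ↔ index [151, 200].
151 + (0.11287−0.11248)·(200−151)/(0.13500−0.11248) = 151 + 0.00039·49/0.02252 ≈ 151.85, so AQI = 152.
SO₂: 67.7 lies in 0.0–94.7, so I_lo=0, I_hi=50, C_lo=0.0, C_hi=94.7.
(50−0)/(94.7−0.0) × (67.7−0.0) + 0 = 50/94.7 × 67.7 + 0 ≈ 35.74 → 36.
Sub-indices: PM10→98, CO→151, PM2.5→387, NO₂→189, O₃→152, SO₂→36. Ranked high→low: 387, 189, 152, 151, 98, 36. Second-highest sub-index = 189.

189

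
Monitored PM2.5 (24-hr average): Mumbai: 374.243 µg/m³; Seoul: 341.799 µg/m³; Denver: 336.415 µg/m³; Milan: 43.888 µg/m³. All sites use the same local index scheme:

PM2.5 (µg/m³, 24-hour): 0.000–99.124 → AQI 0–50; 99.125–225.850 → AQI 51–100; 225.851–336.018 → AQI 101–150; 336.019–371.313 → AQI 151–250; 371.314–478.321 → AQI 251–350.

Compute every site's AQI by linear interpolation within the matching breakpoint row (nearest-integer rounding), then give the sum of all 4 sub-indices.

Mumbai 374.243: bracket 371.314–478.321 → index 251–350; slope 99/107.007, offset 2.929.
AQI = 251 + 99/107.007·2.929 ≈ 253.71 ⇒ 254.
Seoul: 341.799 ∈ [336.019, 371.313] ↔ index [151, 250].
151 + (341.799−336.019)·(250−151)/(371.313−336.019) = 151 + 5.780·99/35.294 ≈ 167.21, so AQI = 167.
Denver: 336.415 ∈ [336.019, 371.313] ↔ index [151, 250].
151 + (336.415−336.019)·(250−151)/(371.313−336.019) = 151 + 0.396·99/35.294 ≈ 152.11, so AQI = 152.
Milan: 43.888 lies in 0.000–99.124, so I_lo=0, I_hi=50, C_lo=0.000, C_hi=99.124.
(50−0)/(99.124−0.000) × (43.888−0.000) + 0 = 50/99.124 × 43.888 + 0 ≈ 22.14 → 22.
AQIs: Mumbai=254, Seoul=167, Denver=152, Milan=22. Sum = 254 + 167 + 152 + 22 = 595.

595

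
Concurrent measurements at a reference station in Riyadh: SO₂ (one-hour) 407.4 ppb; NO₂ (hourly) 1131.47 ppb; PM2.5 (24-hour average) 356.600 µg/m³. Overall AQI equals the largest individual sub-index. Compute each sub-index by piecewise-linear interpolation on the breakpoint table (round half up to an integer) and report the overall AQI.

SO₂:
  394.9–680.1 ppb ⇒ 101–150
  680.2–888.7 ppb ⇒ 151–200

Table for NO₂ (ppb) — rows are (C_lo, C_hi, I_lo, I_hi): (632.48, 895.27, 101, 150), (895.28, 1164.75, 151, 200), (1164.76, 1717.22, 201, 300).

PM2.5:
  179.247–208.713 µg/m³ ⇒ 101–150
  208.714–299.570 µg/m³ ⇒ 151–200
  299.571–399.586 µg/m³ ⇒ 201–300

SO₂: 407.4 lies in 394.9–680.1, so I_lo=101, I_hi=150, C_lo=394.9, C_hi=680.1.
(150−101)/(680.1−394.9) × (407.4−394.9) + 101 = 49/285.2 × 12.5 + 101 ≈ 103.15 → 103.
NO₂ 1131.47: bracket 895.28–1164.75 → index 151–200; slope 49/269.47, offset 236.19.
AQI = 151 + 49/269.47·236.19 ≈ 193.95 ⇒ 194.
PM2.5: 356.600 lies in 299.571–399.586, so I_lo=201, I_hi=300, C_lo=299.571, C_hi=399.586.
(300−201)/(399.586−299.571) × (356.600−299.571) + 201 = 99/100.015 × 57.029 + 201 ≈ 257.45 → 257.
Sub-indices: SO₂→103, NO₂→194, PM2.5→257. Overall AQI = max = 257; dominant pollutant is PM2.5.

257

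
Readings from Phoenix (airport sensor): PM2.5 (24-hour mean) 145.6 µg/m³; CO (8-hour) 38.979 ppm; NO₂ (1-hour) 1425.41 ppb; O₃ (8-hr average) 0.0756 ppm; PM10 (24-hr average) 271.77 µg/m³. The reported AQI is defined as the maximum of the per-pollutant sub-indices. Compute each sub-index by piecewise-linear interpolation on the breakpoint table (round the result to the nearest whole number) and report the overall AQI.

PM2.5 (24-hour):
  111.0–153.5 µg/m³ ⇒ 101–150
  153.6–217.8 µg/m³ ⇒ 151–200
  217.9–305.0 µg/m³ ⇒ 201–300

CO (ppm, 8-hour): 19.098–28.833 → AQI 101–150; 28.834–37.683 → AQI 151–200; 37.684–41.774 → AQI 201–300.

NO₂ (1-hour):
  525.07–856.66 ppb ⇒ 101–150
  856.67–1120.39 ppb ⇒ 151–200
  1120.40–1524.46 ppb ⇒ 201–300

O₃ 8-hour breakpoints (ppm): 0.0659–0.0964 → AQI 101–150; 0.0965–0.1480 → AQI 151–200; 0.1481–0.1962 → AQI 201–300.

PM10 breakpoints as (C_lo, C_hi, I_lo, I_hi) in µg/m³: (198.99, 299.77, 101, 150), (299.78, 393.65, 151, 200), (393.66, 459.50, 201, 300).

276

PM2.5 145.6: bracket 111.0–153.5 → index 101–150; slope 49/42.5, offset 34.6.
AQI = 101 + 49/42.5·34.6 ≈ 140.89 ⇒ 141.
CO: row 37.684–41.774 (AQI 201–300). (300−201)·(38.979−37.684)/(41.774−37.684) + 201 = 99·1.295/4.090 + 201 ≈ 232.35 → 232.
NO₂ 1425.41: bracket 1120.40–1524.46 → index 201–300; slope 99/404.06, offset 305.01.
AQI = 201 + 99/404.06·305.01 ≈ 275.73 ⇒ 276.
O₃ 0.0756: bracket 0.0659–0.0964 → index 101–150; slope 49/0.0305, offset 0.0097.
AQI = 101 + 49/0.0305·0.0097 ≈ 116.58 ⇒ 117.
PM10: 271.77 ∈ [198.99, 299.77] ↔ index [101, 150].
101 + (271.77−198.99)·(150−101)/(299.77−198.99) = 101 + 72.78·49/100.78 ≈ 136.39, so AQI = 136.
Sub-indices: PM2.5→141, CO→232, NO₂→276, O₃→117, PM10→136. Overall AQI = max = 276; dominant pollutant is NO₂.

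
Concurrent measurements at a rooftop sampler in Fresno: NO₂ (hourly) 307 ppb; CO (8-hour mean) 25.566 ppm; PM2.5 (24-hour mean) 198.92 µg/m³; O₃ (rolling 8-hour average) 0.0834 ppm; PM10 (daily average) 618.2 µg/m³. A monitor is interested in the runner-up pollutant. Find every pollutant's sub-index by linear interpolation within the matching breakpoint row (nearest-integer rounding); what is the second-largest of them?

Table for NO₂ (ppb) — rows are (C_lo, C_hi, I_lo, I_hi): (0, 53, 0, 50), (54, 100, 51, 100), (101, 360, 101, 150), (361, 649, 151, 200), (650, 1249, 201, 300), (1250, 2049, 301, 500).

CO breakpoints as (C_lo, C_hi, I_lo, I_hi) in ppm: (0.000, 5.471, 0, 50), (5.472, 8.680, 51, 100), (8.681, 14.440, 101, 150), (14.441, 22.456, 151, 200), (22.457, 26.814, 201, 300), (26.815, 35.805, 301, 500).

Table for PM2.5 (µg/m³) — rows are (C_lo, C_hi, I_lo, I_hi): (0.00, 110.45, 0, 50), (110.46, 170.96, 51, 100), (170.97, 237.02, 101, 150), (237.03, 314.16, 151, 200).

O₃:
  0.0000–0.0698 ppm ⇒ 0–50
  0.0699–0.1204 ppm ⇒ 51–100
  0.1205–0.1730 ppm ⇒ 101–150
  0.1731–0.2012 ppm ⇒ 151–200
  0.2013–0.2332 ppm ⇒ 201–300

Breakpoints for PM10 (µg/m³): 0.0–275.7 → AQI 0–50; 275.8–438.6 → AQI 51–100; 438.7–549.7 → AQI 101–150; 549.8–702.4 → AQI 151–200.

173

NO₂ 307: bracket 101–360 → index 101–150; slope 49/259, offset 206.
AQI = 101 + 49/259·206 ≈ 139.97 ⇒ 140.
CO: 25.566 ∈ [22.457, 26.814] ↔ index [201, 300].
201 + (25.566−22.457)·(300−201)/(26.814−22.457) = 201 + 3.109·99/4.357 ≈ 271.64, so AQI = 272.
PM2.5: 198.92 lies in 170.97–237.02, so I_lo=101, I_hi=150, C_lo=170.97, C_hi=237.02.
(150−101)/(237.02−170.97) × (198.92−170.97) + 101 = 49/66.05 × 27.95 + 101 ≈ 121.74 → 122.
O₃: 0.0834 ∈ [0.0699, 0.1204] ↔ index [51, 100].
51 + (0.0834−0.0699)·(100−51)/(0.1204−0.0699) = 51 + 0.0135·49/0.0505 ≈ 64.10, so AQI = 64.
PM10: 618.2 ∈ [549.8, 702.4] ↔ index [151, 200].
151 + (618.2−549.8)·(200−151)/(702.4−549.8) = 151 + 68.4·49/152.6 ≈ 172.96, so AQI = 173.
Sub-indices: NO₂→140, CO→272, PM2.5→122, O₃→64, PM10→173. Ranked high→low: 272, 173, 140, 122, 64. Second-highest sub-index = 173.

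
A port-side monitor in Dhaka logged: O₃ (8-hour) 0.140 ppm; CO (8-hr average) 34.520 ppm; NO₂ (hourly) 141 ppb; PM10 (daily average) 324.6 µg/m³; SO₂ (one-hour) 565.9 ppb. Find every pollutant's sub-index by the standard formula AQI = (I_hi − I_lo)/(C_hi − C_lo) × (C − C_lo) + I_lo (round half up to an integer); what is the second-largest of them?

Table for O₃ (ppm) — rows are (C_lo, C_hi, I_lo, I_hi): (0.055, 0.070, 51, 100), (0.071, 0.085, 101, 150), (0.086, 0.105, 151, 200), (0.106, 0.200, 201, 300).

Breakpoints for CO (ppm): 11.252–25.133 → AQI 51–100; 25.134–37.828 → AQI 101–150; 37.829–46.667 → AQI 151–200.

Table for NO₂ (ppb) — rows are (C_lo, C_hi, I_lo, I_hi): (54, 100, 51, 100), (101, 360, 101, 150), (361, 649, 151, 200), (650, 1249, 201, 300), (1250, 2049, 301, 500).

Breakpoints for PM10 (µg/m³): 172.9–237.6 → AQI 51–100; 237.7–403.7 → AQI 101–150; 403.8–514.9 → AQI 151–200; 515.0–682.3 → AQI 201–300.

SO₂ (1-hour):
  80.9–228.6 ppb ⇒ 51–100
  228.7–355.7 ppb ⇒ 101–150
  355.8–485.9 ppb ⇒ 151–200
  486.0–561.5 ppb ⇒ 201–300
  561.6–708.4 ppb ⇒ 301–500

237

O₃ 0.140: bracket 0.106–0.200 → index 201–300; slope 99/0.094, offset 0.034.
AQI = 201 + 99/0.094·0.034 ≈ 236.81 ⇒ 237.
CO: 34.520 ∈ [25.134, 37.828] ↔ index [101, 150].
101 + (34.520−25.134)·(150−101)/(37.828−25.134) = 101 + 9.386·49/12.694 ≈ 137.23, so AQI = 137.
NO₂: 141 lies in 101–360, so I_lo=101, I_hi=150, C_lo=101, C_hi=360.
(150−101)/(360−101) × (141−101) + 101 = 49/259 × 40 + 101 ≈ 108.57 → 109.
PM10: row 237.7–403.7 (AQI 101–150). (150−101)·(324.6−237.7)/(403.7−237.7) + 101 = 49·86.9/166.0 + 101 ≈ 126.65 → 127.
SO₂: 565.9 lies in 561.6–708.4, so I_lo=301, I_hi=500, C_lo=561.6, C_hi=708.4.
(500−301)/(708.4−561.6) × (565.9−561.6) + 301 = 199/146.8 × 4.3 + 301 ≈ 306.83 → 307.
Sub-indices: O₃→237, CO→137, NO₂→109, PM10→127, SO₂→307. Ranked high→low: 307, 237, 137, 127, 109. Second-highest sub-index = 237.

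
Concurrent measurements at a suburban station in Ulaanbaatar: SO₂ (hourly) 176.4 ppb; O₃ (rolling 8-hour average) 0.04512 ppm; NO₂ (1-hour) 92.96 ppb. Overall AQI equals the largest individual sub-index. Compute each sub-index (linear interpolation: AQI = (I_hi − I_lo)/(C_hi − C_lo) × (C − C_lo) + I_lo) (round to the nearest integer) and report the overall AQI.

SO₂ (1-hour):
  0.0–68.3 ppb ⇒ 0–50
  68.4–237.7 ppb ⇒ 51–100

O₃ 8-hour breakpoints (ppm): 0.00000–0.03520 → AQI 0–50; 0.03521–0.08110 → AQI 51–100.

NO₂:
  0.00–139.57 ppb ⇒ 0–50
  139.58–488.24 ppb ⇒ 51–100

SO₂ 176.4: bracket 68.4–237.7 → index 51–100; slope 49/169.3, offset 108.0.
AQI = 51 + 49/169.3·108.0 ≈ 82.26 ⇒ 82.
O₃: 0.04512 lies in 0.03521–0.08110, so I_lo=51, I_hi=100, C_lo=0.03521, C_hi=0.08110.
(100−51)/(0.08110−0.03521) × (0.04512−0.03521) + 51 = 49/0.04589 × 0.00991 + 51 ≈ 61.58 → 62.
NO₂ 92.96: bracket 0.00–139.57 → index 0–50; slope 50/139.57, offset 92.96.
AQI = 0 + 50/139.57·92.96 ≈ 33.30 ⇒ 33.
Sub-indices: SO₂→82, O₃→62, NO₂→33. Overall AQI = max = 82; dominant pollutant is SO₂.
AQI 82: Moderate.

82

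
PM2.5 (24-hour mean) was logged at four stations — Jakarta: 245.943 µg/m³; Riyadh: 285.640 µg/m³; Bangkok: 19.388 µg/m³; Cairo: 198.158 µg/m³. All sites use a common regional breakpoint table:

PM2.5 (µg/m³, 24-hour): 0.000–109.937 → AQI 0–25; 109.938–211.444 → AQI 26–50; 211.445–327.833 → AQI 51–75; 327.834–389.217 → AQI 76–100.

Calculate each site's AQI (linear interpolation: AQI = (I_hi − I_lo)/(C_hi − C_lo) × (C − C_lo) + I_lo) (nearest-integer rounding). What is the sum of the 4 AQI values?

Jakarta: 245.943 lies in 211.445–327.833, so I_lo=51, I_hi=75, C_lo=211.445, C_hi=327.833.
(75−51)/(327.833−211.445) × (245.943−211.445) + 51 = 24/116.388 × 34.498 + 51 ≈ 58.11 → 58.
Riyadh: 285.640 ∈ [211.445, 327.833] ↔ index [51, 75].
51 + (285.640−211.445)·(75−51)/(327.833−211.445) = 51 + 74.195·24/116.388 ≈ 66.30, so AQI = 66.
Bangkok 19.388: bracket 0.000–109.937 → index 0–25; slope 25/109.937, offset 19.388.
AQI = 0 + 25/109.937·19.388 ≈ 4.41 ⇒ 4.
Cairo: 198.158 ∈ [109.938, 211.444] ↔ index [26, 50].
26 + (198.158−109.938)·(50−26)/(211.444−109.938) = 26 + 88.220·24/101.506 ≈ 46.86, so AQI = 47.
AQIs: Jakarta=58, Riyadh=66, Bangkok=4, Cairo=47. Sum = 58 + 66 + 4 + 47 = 175.

175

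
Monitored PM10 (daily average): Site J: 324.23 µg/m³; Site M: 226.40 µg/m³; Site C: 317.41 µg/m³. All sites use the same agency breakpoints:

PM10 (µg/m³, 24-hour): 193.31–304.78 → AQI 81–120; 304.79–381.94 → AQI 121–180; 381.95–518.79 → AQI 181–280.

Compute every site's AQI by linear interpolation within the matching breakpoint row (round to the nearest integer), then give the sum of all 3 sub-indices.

Site J: 324.23 lies in 304.79–381.94, so I_lo=121, I_hi=180, C_lo=304.79, C_hi=381.94.
(180−121)/(381.94−304.79) × (324.23−304.79) + 121 = 59/77.15 × 19.44 + 121 ≈ 135.87 → 136.
Site M 226.40: bracket 193.31–304.78 → index 81–120; slope 39/111.47, offset 33.09.
AQI = 81 + 39/111.47·33.09 ≈ 92.58 ⇒ 93.
Site C 317.41: bracket 304.79–381.94 → index 121–180; slope 59/77.15, offset 12.62.
AQI = 121 + 59/77.15·12.62 ≈ 130.65 ⇒ 131.
AQIs: Site J=136, Site M=93, Site C=131. Sum = 136 + 93 + 131 = 360.

360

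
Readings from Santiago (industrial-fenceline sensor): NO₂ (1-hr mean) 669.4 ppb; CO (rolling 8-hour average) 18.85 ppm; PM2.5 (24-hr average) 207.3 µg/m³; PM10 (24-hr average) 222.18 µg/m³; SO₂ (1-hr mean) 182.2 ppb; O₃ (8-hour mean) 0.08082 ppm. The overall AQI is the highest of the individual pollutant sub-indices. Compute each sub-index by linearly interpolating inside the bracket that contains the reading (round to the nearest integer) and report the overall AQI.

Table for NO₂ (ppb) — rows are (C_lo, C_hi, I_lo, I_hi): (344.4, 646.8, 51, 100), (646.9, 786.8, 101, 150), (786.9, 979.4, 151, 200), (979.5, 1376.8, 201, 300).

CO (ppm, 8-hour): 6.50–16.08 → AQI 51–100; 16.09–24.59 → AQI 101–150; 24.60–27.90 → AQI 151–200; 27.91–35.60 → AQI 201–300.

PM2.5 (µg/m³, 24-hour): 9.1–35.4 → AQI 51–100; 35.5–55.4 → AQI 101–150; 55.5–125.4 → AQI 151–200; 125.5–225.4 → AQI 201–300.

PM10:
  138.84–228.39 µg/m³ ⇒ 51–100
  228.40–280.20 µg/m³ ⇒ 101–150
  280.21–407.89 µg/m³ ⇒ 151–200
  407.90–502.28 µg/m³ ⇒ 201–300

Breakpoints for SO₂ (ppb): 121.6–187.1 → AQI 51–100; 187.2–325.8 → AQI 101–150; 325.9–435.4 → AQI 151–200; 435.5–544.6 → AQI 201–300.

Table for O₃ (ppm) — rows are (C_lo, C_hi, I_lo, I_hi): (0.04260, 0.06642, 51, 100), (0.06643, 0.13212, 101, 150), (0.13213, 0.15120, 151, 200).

NO₂: 669.4 ∈ [646.9, 786.8] ↔ index [101, 150].
101 + (669.4−646.9)·(150−101)/(786.8−646.9) = 101 + 22.5·49/139.9 ≈ 108.88, so AQI = 109.
CO: row 16.09–24.59 (AQI 101–150). (150−101)·(18.85−16.09)/(24.59−16.09) + 101 = 49·2.76/8.50 + 101 ≈ 116.91 → 117.
PM2.5: row 125.5–225.4 (AQI 201–300). (300−201)·(207.3−125.5)/(225.4−125.5) + 201 = 99·81.8/99.9 + 201 ≈ 282.06 → 282.
PM10: 222.18 ∈ [138.84, 228.39] ↔ index [51, 100].
51 + (222.18−138.84)·(100−51)/(228.39−138.84) = 51 + 83.34·49/89.55 ≈ 96.60, so AQI = 97.
SO₂ 182.2: bracket 121.6–187.1 → index 51–100; slope 49/65.5, offset 60.6.
AQI = 51 + 49/65.5·60.6 ≈ 96.33 ⇒ 96.
O₃: 0.08082 ∈ [0.06643, 0.13212] ↔ index [101, 150].
101 + (0.08082−0.06643)·(150−101)/(0.13212−0.06643) = 101 + 0.01439·49/0.06569 ≈ 111.73, so AQI = 112.
Sub-indices: NO₂→109, CO→117, PM2.5→282, PM10→97, SO₂→96, O₃→112. Overall AQI = max = 282; dominant pollutant is PM2.5.

282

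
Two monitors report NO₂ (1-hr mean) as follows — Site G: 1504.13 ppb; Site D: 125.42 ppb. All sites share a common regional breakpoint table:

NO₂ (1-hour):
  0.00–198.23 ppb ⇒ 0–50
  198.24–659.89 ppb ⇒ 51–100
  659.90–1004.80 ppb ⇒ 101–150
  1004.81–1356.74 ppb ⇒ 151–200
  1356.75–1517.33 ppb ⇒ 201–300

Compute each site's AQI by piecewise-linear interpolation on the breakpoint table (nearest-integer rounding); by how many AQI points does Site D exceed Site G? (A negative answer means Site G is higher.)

-260

Site G: 1504.13 ∈ [1356.75, 1517.33] ↔ index [201, 300].
201 + (1504.13−1356.75)·(300−201)/(1517.33−1356.75) = 201 + 147.38·99/160.58 ≈ 291.86, so AQI = 292.
Site D: 125.42 lies in 0.00–198.23, so I_lo=0, I_hi=50, C_lo=0.00, C_hi=198.23.
(50−0)/(198.23−0.00) × (125.42−0.00) + 0 = 50/198.23 × 125.42 + 0 ≈ 31.63 → 32.
AQIs: Site G=292, Site D=32. Site D (32) − Site G (292) = -260.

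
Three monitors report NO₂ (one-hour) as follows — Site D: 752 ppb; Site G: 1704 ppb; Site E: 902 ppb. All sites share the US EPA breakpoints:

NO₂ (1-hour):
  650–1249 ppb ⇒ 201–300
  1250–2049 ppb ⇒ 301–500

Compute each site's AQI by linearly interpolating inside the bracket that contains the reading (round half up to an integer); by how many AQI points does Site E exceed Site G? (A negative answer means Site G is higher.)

Site D 752: bracket 650–1249 → index 201–300; slope 99/599, offset 102.
AQI = 201 + 99/599·102 ≈ 217.86 ⇒ 218.
Site G: 1704 lies in 1250–2049, so I_lo=301, I_hi=500, C_lo=1250, C_hi=2049.
(500−301)/(2049−1250) × (1704−1250) + 301 = 199/799 × 454 + 301 ≈ 414.07 → 414.
Site E 902: bracket 650–1249 → index 201–300; slope 99/599, offset 252.
AQI = 201 + 99/599·252 ≈ 242.65 ⇒ 243.
AQIs: Site D=218, Site G=414, Site E=243. Site E (243) − Site G (414) = -171.

-171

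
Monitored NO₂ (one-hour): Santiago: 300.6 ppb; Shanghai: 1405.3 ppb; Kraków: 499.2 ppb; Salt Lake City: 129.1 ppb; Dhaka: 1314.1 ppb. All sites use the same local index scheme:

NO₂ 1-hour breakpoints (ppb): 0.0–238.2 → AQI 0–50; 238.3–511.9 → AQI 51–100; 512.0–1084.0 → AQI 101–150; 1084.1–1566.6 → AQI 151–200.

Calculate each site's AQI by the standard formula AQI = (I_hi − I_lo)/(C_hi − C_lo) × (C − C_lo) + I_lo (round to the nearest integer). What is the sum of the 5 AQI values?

545

Santiago 300.6: bracket 238.3–511.9 → index 51–100; slope 49/273.6, offset 62.3.
AQI = 51 + 49/273.6·62.3 ≈ 62.16 ⇒ 62.
Shanghai: row 1084.1–1566.6 (AQI 151–200). (200−151)·(1405.3−1084.1)/(1566.6−1084.1) + 151 = 49·321.2/482.5 + 151 ≈ 183.62 → 184.
Kraków: 499.2 lies in 238.3–511.9, so I_lo=51, I_hi=100, C_lo=238.3, C_hi=511.9.
(100−51)/(511.9−238.3) × (499.2−238.3) + 51 = 49/273.6 × 260.9 + 51 ≈ 97.73 → 98.
Salt Lake City: 129.1 lies in 0.0–238.2, so I_lo=0, I_hi=50, C_lo=0.0, C_hi=238.2.
(50−0)/(238.2−0.0) × (129.1−0.0) + 0 = 50/238.2 × 129.1 + 0 ≈ 27.10 → 27.
Dhaka: 1314.1 lies in 1084.1–1566.6, so I_lo=151, I_hi=200, C_lo=1084.1, C_hi=1566.6.
(200−151)/(1566.6−1084.1) × (1314.1−1084.1) + 151 = 49/482.5 × 230.0 + 151 ≈ 174.36 → 174.
AQIs: Santiago=62, Shanghai=184, Kraków=98, Salt Lake City=27, Dhaka=174. Sum = 62 + 184 + 98 + 27 + 174 = 545.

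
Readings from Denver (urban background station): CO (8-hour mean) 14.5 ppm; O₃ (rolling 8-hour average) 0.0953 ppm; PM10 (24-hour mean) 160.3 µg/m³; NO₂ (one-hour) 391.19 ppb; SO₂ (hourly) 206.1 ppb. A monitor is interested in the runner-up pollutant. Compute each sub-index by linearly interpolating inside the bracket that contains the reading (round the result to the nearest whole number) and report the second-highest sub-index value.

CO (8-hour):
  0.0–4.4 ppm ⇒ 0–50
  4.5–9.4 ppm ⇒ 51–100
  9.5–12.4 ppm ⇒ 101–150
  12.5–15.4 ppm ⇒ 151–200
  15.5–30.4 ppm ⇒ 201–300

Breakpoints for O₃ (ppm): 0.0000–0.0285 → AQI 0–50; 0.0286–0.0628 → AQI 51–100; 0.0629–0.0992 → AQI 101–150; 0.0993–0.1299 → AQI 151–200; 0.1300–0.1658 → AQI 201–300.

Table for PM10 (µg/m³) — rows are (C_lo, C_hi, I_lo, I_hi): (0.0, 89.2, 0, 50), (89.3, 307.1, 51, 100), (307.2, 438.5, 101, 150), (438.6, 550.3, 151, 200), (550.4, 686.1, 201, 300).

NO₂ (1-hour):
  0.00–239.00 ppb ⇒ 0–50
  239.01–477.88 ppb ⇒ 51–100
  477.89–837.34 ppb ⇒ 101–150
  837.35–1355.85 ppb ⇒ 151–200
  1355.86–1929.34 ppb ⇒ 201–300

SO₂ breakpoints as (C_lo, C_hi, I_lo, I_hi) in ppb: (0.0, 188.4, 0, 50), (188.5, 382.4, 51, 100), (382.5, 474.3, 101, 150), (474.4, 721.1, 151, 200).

145

CO 14.5: bracket 12.5–15.4 → index 151–200; slope 49/2.9, offset 2.0.
AQI = 151 + 49/2.9·2.0 ≈ 184.79 ⇒ 185.
O₃: row 0.0629–0.0992 (AQI 101–150). (150−101)·(0.0953−0.0629)/(0.0992−0.0629) + 101 = 49·0.0324/0.0363 + 101 ≈ 144.74 → 145.
PM10: 160.3 lies in 89.3–307.1, so I_lo=51, I_hi=100, C_lo=89.3, C_hi=307.1.
(100−51)/(307.1−89.3) × (160.3−89.3) + 51 = 49/217.8 × 71.0 + 51 ≈ 66.97 → 67.
NO₂: 391.19 lies in 239.01–477.88, so I_lo=51, I_hi=100, C_lo=239.01, C_hi=477.88.
(100−51)/(477.88−239.01) × (391.19−239.01) + 51 = 49/238.87 × 152.18 + 51 ≈ 82.22 → 82.
SO₂: 206.1 lies in 188.5–382.4, so I_lo=51, I_hi=100, C_lo=188.5, C_hi=382.4.
(100−51)/(382.4−188.5) × (206.1−188.5) + 51 = 49/193.9 × 17.6 + 51 ≈ 55.45 → 55.
Sub-indices: CO→185, O₃→145, PM10→67, NO₂→82, SO₂→55. Ranked high→low: 185, 145, 82, 67, 55. Second-highest sub-index = 145.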